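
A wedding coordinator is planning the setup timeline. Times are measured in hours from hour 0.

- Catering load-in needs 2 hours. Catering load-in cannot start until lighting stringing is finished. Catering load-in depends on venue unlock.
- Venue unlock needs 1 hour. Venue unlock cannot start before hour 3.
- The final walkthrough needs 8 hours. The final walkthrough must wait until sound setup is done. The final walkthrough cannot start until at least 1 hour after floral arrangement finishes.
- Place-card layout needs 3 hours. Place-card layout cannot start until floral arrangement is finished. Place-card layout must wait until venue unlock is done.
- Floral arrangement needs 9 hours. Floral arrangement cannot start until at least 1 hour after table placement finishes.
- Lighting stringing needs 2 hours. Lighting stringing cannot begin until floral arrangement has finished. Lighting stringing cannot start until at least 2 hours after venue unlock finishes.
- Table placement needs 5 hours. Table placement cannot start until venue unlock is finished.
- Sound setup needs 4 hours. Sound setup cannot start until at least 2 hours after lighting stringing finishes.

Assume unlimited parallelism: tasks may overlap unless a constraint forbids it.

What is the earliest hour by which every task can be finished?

After its own release at hour 3, venue unlock can start at hour 3 and finishes at hour 4.
Table placement waits on venue unlock (finishes hour 4), so it starts at hour 4 and finishes at 4 + 5 = hour 9.
After table placement (finishes hour 9, plus 1-hour gap → hour 10), floral arrangement can start at hour 10 and finishes at hour 19.
For place-card layout: floral arrangement (finishes hour 19); venue unlock (finishes hour 4). Taking the maximum gives a start of hour 19, and it finishes at 19 + 3 = hour 22.
Lighting stringing needs all of floral arrangement (finishes hour 19); venue unlock (finishes hour 4, plus 2-hour gap → hour 6). That puts its earliest start at hour 19; it finishes at 19 + 2 = hour 21.
Catering load-in needs all of lighting stringing (finishes hour 21); venue unlock (finishes hour 4). That puts its earliest start at hour 21; it finishes at 21 + 2 = hour 23.
Sound setup waits on lighting stringing (finishes hour 21, plus 2-hour gap → hour 23), so it starts at hour 23 and finishes at 23 + 4 = hour 27.
For the final walkthrough: sound setup (finishes hour 27); floral arrangement (finishes hour 19, plus 1-hour gap → hour 20). Taking the maximum gives a start of hour 27, and it finishes at 27 + 8 = hour 35.
All tasks are finished once the last one completes. Finish times: Venue unlock at 4, Table placement at 9, Floral arrangement at 19, Lighting stringing at 21, Sound setup at 27, Catering load-in at 23, Place-card layout at 22, The final walkthrough at 35. The latest is hour 35.

35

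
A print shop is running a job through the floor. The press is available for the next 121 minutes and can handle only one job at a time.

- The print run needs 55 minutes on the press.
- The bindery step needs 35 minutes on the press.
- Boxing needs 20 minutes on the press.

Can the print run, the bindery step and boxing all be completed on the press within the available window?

Yes

Running back to back, the jobs need 55 + 35 + 20 = 110 minutes on the press.
Since 110 ≤ 121, they fit within the window.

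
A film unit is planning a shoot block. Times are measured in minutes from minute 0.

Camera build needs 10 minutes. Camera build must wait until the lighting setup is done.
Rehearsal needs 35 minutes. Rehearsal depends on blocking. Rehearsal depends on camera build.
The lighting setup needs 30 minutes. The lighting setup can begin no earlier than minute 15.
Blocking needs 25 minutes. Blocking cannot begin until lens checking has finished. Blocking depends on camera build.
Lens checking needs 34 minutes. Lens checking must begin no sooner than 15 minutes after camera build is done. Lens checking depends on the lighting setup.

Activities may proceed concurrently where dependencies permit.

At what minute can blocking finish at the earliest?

After its own release at minute 15, the lighting setup can start at minute 15 and finishes at minute 45.
After the lighting setup (finishes minute 45), camera build can start at minute 45 and finishes at minute 55.
Lens checking cannot start until camera build (finishes minute 55, plus 15-minute gap → minute 70); the lighting setup (finishes minute 45). The controlling bound is minute 70, so lens checking finishes at 70 + 34 = minute 104.
Blocking needs all of lens checking (finishes minute 104); camera build (finishes minute 55). That puts its earliest start at minute 104; it finishes at 104 + 25 = minute 129.

129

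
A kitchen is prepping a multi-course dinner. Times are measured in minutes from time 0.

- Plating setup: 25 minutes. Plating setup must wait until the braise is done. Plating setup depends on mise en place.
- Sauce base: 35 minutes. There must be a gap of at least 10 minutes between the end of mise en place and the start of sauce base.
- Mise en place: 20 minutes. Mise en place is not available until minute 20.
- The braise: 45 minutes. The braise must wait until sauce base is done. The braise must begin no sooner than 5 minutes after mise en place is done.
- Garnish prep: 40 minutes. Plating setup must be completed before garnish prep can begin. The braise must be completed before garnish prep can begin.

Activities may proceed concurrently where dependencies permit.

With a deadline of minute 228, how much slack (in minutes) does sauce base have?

Mise en place waits on its own release at minute 20, so it starts at minute 20 and finishes at 20 + 20 = minute 40.
Sauce base waits on mise en place (finishes minute 40, plus 10-minute gap → minute 50), so it starts at minute 50 and finishes at 50 + 35 = minute 85.

Working backward from the deadline:
Garnish prep must finish by minute 228; it takes 40 minutes, so it must start by 228 − 40 = minute 188.
Since garnish prep (must start by minute 188) depends on it, plating setup must finish by minute 188. Backing off its 25-minute duration gives a latest start of minute 163.
The braise feeds plating setup (must start by minute 163); garnish prep (must start by minute 188). Taking the minimum, the braise must finish by minute 163 and start by 163 − 45 = minute 118.
Since the braise (must start by minute 118) depends on it, sauce base must finish by minute 118. Backing off its 35-minute duration gives a latest start of minute 83.
So sauce base can start as early as minute 50 and as late as minute 83, giving 83 − 50 = 33 minutes of slack.

33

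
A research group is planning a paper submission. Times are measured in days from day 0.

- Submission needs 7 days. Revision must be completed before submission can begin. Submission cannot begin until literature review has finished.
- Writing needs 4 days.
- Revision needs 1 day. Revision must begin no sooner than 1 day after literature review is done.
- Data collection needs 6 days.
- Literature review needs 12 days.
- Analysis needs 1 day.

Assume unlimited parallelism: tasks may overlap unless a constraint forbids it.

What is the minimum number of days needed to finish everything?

21

Writing can start immediately at day 0; it finishes at day 4.
Nothing blocks analysis, so it runs from day 0 to day 1.
Data collection has no prerequisites, so it starts at day 0 and finishes at day 6.
Nothing blocks literature review, so it runs from day 0 to day 12.
After literature review (finishes day 12, plus 1-day gap → day 13), revision can start at day 13 and finishes at day 14.
Submission needs all of revision (finishes day 14); literature review (finishes day 12). That puts its earliest start at day 14; it finishes at 14 + 7 = day 21.
All tasks are finished once the last one completes. Finish times: Literature review at 12, Data collection at 6, Analysis at 1, Writing at 4, Revision at 14, Submission at 21. The latest is day 21.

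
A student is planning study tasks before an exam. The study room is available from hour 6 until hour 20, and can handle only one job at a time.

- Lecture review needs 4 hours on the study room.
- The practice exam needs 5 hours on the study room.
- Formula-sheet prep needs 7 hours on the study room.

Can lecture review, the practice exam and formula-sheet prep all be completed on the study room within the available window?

The study room window is 20 − 6 = 14 hours.
Running back to back, the jobs need 4 + 5 + 7 = 16 hours on the study room.
Since 16 > 14, they cannot all fit.

No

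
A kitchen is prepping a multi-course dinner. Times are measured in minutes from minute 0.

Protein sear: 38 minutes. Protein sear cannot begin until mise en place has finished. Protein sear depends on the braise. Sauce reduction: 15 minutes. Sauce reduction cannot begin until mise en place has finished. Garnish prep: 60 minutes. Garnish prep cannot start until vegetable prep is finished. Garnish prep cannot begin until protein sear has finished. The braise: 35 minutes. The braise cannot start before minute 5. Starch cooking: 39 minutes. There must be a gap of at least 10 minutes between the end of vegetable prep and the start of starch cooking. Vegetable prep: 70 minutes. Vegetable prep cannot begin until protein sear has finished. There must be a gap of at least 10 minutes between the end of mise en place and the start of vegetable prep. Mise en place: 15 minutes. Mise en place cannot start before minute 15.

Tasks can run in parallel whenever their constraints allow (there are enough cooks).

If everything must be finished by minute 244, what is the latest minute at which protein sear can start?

76

Nothing follows starch cooking; the deadline of minute 244 is its only limit. It must start by 244 − 39 = minute 205.
Garnish prep has no dependents, so it just needs to finish by minute 244. Starting by 244 − 60 = minute 184 achieves that.
Vegetable prep must finish in time for starch cooking (must start by minute 205, minus 10-minute gap → minute 195); garnish prep (must start by minute 184). The tightest is minute 184, so vegetable prep must start by 184 − 70 = minute 114.
Protein sear must finish in time for vegetable prep (must start by minute 114); garnish prep (must start by minute 184). The tightest is minute 114, so protein sear must start by 114 − 38 = minute 76.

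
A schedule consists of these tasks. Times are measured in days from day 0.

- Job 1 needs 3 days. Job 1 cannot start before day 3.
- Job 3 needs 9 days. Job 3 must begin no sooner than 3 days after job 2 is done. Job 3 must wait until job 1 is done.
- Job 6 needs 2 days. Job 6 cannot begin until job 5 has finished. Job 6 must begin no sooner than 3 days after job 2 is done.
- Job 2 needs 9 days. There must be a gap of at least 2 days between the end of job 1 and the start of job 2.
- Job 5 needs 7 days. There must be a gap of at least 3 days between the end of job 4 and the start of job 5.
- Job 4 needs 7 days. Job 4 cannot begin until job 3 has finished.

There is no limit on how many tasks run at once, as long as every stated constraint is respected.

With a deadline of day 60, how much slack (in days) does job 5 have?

Job 1 waits on its own release at day 3, so it starts at day 3 and finishes at 3 + 3 = day 6.
After job 1 (finishes day 6, plus 2-day gap → day 8), job 2 can start at day 8 and finishes at day 17.
Job 3 cannot start until job 2 (finishes day 17, plus 3-day gap → day 20); job 1 (finishes day 6). The controlling bound is day 20, so job 3 finishes at 20 + 9 = day 29.
Job 4 waits on job 3 (finishes day 29), so it starts at day 29 and finishes at 29 + 7 = day 36.
Job 5 waits on job 4 (finishes day 36, plus 3-day gap → day 39), so it starts at day 39 and finishes at 39 + 7 = day 46.

Working backward from the deadline:
Nothing follows job 6; the deadline of day 60 is its only limit. It must start by 60 − 2 = day 58.
Job 5 must finish before job 6 (must start by day 58). With a 7-day duration, job 5 must start by 58 − 7 = day 51.
So job 5 can start as early as day 39 and as late as day 51, giving 51 − 39 = 12 days of slack.

12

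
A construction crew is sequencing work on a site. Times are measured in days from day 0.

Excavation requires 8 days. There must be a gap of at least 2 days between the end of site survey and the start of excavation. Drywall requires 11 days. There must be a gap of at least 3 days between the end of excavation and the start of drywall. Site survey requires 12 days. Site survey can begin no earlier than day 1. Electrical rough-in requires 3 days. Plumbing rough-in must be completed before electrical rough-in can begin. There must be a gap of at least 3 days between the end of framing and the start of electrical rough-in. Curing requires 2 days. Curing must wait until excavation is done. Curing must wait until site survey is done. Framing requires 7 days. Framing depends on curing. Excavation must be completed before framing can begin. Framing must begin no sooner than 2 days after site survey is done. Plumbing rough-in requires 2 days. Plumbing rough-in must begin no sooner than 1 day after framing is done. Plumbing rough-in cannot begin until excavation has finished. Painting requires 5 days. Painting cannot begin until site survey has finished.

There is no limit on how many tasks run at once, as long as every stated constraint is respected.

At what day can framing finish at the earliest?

32

Site survey waits on its own release at day 1, so it starts at day 1 and finishes at 1 + 12 = day 13.
Excavation waits on site survey (finishes day 13, plus 2-day gap → day 15), so it starts at day 15 and finishes at 15 + 8 = day 23.
For curing: excavation (finishes day 23); site survey (finishes day 13). Taking the maximum gives a start of day 23, and it finishes at 23 + 2 = day 25.
Framing cannot start until curing (finishes day 25); excavation (finishes day 23); site survey (finishes day 13, plus 2-day gap → day 15). The controlling bound is day 25, so framing finishes at 25 + 7 = day 32.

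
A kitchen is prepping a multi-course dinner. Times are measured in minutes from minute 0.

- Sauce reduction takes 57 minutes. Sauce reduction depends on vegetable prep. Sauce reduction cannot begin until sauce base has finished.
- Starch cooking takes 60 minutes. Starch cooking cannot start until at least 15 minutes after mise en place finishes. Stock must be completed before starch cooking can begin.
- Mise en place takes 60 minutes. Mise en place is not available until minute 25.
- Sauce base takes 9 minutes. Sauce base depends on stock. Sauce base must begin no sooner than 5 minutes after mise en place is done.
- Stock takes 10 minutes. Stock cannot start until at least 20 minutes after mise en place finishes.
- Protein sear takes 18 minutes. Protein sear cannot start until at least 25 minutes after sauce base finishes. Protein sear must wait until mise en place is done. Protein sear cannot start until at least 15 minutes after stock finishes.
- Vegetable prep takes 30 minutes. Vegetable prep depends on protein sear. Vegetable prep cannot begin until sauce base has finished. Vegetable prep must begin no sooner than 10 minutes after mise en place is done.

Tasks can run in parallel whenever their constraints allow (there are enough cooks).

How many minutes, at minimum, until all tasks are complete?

Mise en place cannot begin until its own release at minute 25. It runs from minute 25 to 25 + 60 = minute 85.
Stock cannot begin until mise en place (finishes minute 85, plus 20-minute gap → minute 105). It runs from minute 105 to 105 + 10 = minute 115.
Starch cooking needs all of mise en place (finishes minute 85, plus 15-minute gap → minute 100); stock (finishes minute 115). That puts its earliest start at minute 115; it finishes at 115 + 60 = minute 175.
Sauce base has to wait for stock (finishes minute 115); mise en place (finishes minute 85, plus 5-minute gap → minute 90). The latest of these is minute 115, so sauce base runs minute 115 to 115 + 9 = minute 124.
Protein sear needs all of sauce base (finishes minute 124, plus 25-minute gap → minute 149); mise en place (finishes minute 85); stock (finishes minute 115, plus 15-minute gap → minute 130). That puts its earliest start at minute 149; it finishes at 149 + 18 = minute 167.
Vegetable prep has to wait for protein sear (finishes minute 167); sauce base (finishes minute 124); mise en place (finishes minute 85, plus 10-minute gap → minute 95). The latest of these is minute 167, so vegetable prep runs minute 167 to 167 + 30 = minute 197.
Sauce reduction has to wait for vegetable prep (finishes minute 197); sauce base (finishes minute 124). The latest of these is minute 197, so sauce reduction runs minute 197 to 197 + 57 = minute 254.
All tasks are finished once the last one completes. Finish times: Mise en place at 85, Stock at 115, Sauce base at 124, Protein sear at 167, Vegetable prep at 197, Sauce reduction at 254, Starch cooking at 175. The latest is minute 254.

254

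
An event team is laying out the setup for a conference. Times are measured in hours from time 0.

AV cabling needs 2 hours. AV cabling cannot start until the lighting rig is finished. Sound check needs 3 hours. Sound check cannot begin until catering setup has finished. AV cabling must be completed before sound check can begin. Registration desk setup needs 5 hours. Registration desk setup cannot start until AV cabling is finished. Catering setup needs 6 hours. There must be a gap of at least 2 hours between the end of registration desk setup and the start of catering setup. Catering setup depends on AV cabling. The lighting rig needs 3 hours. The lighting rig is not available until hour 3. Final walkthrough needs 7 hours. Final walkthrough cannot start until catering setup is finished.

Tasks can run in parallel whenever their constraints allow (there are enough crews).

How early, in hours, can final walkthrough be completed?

28

The lighting rig cannot begin until its own release at hour 3. It runs from hour 3 to 3 + 3 = hour 6.
After the lighting rig (finishes hour 6), AV cabling can start at hour 6 and finishes at hour 8.
Registration desk setup waits on AV cabling (finishes hour 8), so it starts at hour 8 and finishes at 8 + 5 = hour 13.
For catering setup: registration desk setup (finishes hour 13, plus 2-hour gap → hour 15); AV cabling (finishes hour 8). Taking the maximum gives a start of hour 15, and it finishes at 15 + 6 = hour 21.
Final walkthrough cannot begin until catering setup (finishes hour 21). It runs from hour 21 to 21 + 7 = hour 28.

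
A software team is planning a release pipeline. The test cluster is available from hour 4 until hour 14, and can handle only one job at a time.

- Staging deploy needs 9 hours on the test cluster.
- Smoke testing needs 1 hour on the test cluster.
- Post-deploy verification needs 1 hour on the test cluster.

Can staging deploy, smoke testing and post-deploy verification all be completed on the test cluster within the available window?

The test cluster window is 14 − 4 = 10 hours.
Running back to back, the jobs need 9 + 1 + 1 = 11 hours on the test cluster.
Since 11 > 10, they cannot all fit.

No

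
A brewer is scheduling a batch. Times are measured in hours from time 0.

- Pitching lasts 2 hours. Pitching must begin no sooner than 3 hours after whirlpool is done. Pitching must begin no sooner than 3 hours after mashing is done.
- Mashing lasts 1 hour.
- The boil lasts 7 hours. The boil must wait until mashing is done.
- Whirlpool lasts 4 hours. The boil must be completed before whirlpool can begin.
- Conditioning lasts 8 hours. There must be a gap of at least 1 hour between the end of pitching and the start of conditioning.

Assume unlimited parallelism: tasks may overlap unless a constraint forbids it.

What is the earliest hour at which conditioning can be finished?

26

Nothing blocks mashing, so it runs from hour 0 to hour 1.
After mashing (finishes hour 1), the boil can start at hour 1 and finishes at hour 8.
Whirlpool cannot begin until the boil (finishes hour 8). It runs from hour 8 to 8 + 4 = hour 12.
Pitching has to wait for whirlpool (finishes hour 12, plus 3-hour gap → hour 15); mashing (finishes hour 1, plus 3-hour gap → hour 4). The latest of these is hour 15, so pitching runs hour 15 to 15 + 2 = hour 17.
After pitching (finishes hour 17, plus 1-hour gap → hour 18), conditioning can start at hour 18 and finishes at hour 26.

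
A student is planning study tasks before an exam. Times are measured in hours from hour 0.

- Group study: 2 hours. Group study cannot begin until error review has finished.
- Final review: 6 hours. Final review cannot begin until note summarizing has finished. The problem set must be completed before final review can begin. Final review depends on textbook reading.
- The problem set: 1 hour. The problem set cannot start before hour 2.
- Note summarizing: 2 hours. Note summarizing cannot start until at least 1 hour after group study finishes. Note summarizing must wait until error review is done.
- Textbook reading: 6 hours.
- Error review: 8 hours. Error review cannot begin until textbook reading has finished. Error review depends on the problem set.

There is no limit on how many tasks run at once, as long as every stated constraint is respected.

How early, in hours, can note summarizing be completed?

19

The problem set waits on its own release at hour 2, so it starts at hour 2 and finishes at 2 + 1 = hour 3.
Textbook reading can start immediately at hour 0; it finishes at hour 6.
For error review: textbook reading (finishes hour 6); the problem set (finishes hour 3). Taking the maximum gives a start of hour 6, and it finishes at 6 + 8 = hour 14.
Group study cannot begin until error review (finishes hour 14). It runs from hour 14 to 14 + 2 = hour 16.
Note summarizing has to wait for group study (finishes hour 16, plus 1-hour gap → hour 17); error review (finishes hour 14). The latest of these is hour 17, so note summarizing runs hour 17 to 17 + 2 = hour 19.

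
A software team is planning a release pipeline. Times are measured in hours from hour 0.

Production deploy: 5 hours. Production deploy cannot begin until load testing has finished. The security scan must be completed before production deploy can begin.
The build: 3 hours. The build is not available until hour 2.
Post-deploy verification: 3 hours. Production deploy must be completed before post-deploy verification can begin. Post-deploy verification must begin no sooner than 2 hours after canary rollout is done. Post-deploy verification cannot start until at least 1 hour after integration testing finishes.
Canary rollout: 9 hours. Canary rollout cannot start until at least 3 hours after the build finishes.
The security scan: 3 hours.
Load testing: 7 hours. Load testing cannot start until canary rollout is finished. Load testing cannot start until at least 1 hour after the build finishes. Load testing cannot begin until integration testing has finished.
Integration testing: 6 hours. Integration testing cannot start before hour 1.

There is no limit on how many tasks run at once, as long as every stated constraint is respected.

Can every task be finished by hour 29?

No

Nothing blocks the security scan, so it runs from hour 0 to hour 3.
Integration testing cannot begin until its own release at hour 1. It runs from hour 1 to 1 + 6 = hour 7.
The build waits on its own release at hour 2, so it starts at hour 2 and finishes at 2 + 3 = hour 5.
Canary rollout waits on the build (finishes hour 5, plus 3-hour gap → hour 8), so it starts at hour 8 and finishes at 8 + 9 = hour 17.
Load testing has to wait for canary rollout (finishes hour 17); the build (finishes hour 5, plus 1-hour gap → hour 6); integration testing (finishes hour 7). The latest of these is hour 17, so load testing runs hour 17 to 17 + 7 = hour 24.
Production deploy cannot start until load testing (finishes hour 24); the security scan (finishes hour 3). The controlling bound is hour 24, so production deploy finishes at 24 + 5 = hour 29.
Post-deploy verification needs all of production deploy (finishes hour 29); canary rollout (finishes hour 17, plus 2-hour gap → hour 19); integration testing (finishes hour 7, plus 1-hour gap → hour 8). That puts its earliest start at hour 29; it finishes at 29 + 3 = hour 32.
The earliest everything can be done is hour 32, which is after the deadline of 29, so it is not possible.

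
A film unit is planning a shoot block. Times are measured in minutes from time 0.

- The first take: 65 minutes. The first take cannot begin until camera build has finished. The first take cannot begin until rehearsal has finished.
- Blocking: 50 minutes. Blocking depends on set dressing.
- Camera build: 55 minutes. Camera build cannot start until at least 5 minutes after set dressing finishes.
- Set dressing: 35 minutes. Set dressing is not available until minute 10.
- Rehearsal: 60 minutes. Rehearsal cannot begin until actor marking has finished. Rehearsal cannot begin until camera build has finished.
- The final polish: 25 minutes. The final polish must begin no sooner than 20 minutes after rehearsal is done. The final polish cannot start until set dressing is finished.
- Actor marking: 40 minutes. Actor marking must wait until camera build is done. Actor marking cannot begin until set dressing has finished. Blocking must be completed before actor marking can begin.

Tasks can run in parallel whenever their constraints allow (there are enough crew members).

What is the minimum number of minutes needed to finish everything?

270

After its own release at minute 10, set dressing can start at minute 10 and finishes at minute 45.
Blocking waits on set dressing (finishes minute 45), so it starts at minute 45 and finishes at 45 + 50 = minute 95.
Camera build cannot begin until set dressing (finishes minute 45, plus 5-minute gap → minute 50). It runs from minute 50 to 50 + 55 = minute 105.
For actor marking: camera build (finishes minute 105); set dressing (finishes minute 45); blocking (finishes minute 95). Taking the maximum gives a start of minute 105, and it finishes at 105 + 40 = minute 145.
Rehearsal cannot start until actor marking (finishes minute 145); camera build (finishes minute 105). The controlling bound is minute 145, so rehearsal finishes at 145 + 60 = minute 205.
The first take needs all of camera build (finishes minute 105); rehearsal (finishes minute 205). That puts its earliest start at minute 205; it finishes at 205 + 65 = minute 270.
The final polish has to wait for rehearsal (finishes minute 205, plus 20-minute gap → minute 225); set dressing (finishes minute 45). The latest of these is minute 225, so the final polish runs minute 225 to 225 + 25 = minute 250.
All tasks are finished once the last one completes. Finish times: Set dressing at 45, Camera build at 105, Blocking at 95, Actor marking at 145, Rehearsal at 205, The final polish at 250, The first take at 270. The latest is minute 270.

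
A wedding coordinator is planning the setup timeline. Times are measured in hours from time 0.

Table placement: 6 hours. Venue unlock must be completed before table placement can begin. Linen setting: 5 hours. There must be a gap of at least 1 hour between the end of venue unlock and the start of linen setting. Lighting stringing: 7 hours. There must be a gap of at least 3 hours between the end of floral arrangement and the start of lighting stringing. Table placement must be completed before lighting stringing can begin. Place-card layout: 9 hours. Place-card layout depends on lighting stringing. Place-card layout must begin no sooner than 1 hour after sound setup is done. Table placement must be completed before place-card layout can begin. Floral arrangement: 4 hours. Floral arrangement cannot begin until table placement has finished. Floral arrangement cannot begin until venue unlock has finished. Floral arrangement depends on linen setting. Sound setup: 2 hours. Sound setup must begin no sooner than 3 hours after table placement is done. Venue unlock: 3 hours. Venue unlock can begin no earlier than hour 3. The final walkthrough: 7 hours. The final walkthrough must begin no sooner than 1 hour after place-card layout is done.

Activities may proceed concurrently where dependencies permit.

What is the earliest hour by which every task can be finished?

43

Venue unlock waits on its own release at hour 3, so it starts at hour 3 and finishes at 3 + 3 = hour 6.
Linen setting cannot begin until venue unlock (finishes hour 6, plus 1-hour gap → hour 7). It runs from hour 7 to 7 + 5 = hour 12.
Table placement waits on venue unlock (finishes hour 6), so it starts at hour 6 and finishes at 6 + 6 = hour 12.
Sound setup waits on table placement (finishes hour 12, plus 3-hour gap → hour 15), so it starts at hour 15 and finishes at 15 + 2 = hour 17.
Floral arrangement needs all of table placement (finishes hour 12); venue unlock (finishes hour 6); linen setting (finishes hour 12). That puts its earliest start at hour 12; it finishes at 12 + 4 = hour 16.
For lighting stringing: floral arrangement (finishes hour 16, plus 3-hour gap → hour 19); table placement (finishes hour 12). Taking the maximum gives a start of hour 19, and it finishes at 19 + 7 = hour 26.
Place-card layout needs all of lighting stringing (finishes hour 26); sound setup (finishes hour 17, plus 1-hour gap → hour 18); table placement (finishes hour 12). That puts its earliest start at hour 26; it finishes at 26 + 9 = hour 35.
After place-card layout (finishes hour 35, plus 1-hour gap → hour 36), the final walkthrough can start at hour 36 and finishes at hour 43.
All tasks are finished once the last one completes. Finish times: Venue unlock at 6, Table placement at 12, Linen setting at 12, Floral arrangement at 16, Lighting stringing at 26, Sound setup at 17, Place-card layout at 35, The final walkthrough at 43. The latest is hour 43.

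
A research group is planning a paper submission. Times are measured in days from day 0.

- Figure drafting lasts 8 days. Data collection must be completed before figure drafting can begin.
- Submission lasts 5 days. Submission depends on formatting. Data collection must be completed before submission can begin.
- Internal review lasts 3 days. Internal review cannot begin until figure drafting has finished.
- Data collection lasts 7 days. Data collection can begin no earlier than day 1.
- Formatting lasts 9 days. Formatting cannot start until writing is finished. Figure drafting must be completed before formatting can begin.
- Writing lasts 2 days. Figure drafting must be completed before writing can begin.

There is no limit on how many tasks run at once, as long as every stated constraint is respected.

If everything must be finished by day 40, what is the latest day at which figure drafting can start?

Submission has no dependents, so it just needs to finish by day 40. Starting by 40 − 5 = day 35 achieves that.
Formatting feeds into submission (must start by day 35); so formatting must finish by day 35 and therefore start by day 26.
Since formatting (must start by day 26) depends on it, writing must finish by day 26. Backing off its 2-day duration gives a latest start of day 24.
Nothing follows internal review; the deadline of day 40 is its only limit. It must start by 40 − 3 = day 37.
Figure drafting must finish in time for writing (must start by day 24); internal review (must start by day 37); formatting (must start by day 26). The tightest is day 24, so figure drafting must start by 24 − 8 = day 16.

16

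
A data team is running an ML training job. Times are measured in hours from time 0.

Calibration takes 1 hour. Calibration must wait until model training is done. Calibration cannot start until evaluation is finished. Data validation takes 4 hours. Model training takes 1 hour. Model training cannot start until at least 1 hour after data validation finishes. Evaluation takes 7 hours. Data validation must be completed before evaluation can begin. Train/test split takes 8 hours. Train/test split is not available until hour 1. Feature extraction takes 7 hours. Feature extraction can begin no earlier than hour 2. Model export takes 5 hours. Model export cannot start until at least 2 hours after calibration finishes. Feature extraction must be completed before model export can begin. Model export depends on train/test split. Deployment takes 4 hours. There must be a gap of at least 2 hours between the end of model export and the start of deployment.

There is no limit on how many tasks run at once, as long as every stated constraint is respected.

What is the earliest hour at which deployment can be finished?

Train/test split cannot begin until its own release at hour 1. It runs from hour 1 to 1 + 8 = hour 9.
After its own release at hour 2, feature extraction can start at hour 2 and finishes at hour 9.
Data validation has no prerequisites, so it starts at hour 0 and finishes at hour 4.
Evaluation waits on data validation (finishes hour 4), so it starts at hour 4 and finishes at 4 + 7 = hour 11.
Model training waits on data validation (finishes hour 4, plus 1-hour gap → hour 5), so it starts at hour 5 and finishes at 5 + 1 = hour 6.
For calibration: model training (finishes hour 6); evaluation (finishes hour 11). Taking the maximum gives a start of hour 11, and it finishes at 11 + 1 = hour 12.
For model export: calibration (finishes hour 12, plus 2-hour gap → hour 14); feature extraction (finishes hour 9); train/test split (finishes hour 9). Taking the maximum gives a start of hour 14, and it finishes at 14 + 5 = hour 19.
Deployment waits on model export (finishes hour 19, plus 2-hour gap → hour 21), so it starts at hour 21 and finishes at 21 + 4 = hour 25.

25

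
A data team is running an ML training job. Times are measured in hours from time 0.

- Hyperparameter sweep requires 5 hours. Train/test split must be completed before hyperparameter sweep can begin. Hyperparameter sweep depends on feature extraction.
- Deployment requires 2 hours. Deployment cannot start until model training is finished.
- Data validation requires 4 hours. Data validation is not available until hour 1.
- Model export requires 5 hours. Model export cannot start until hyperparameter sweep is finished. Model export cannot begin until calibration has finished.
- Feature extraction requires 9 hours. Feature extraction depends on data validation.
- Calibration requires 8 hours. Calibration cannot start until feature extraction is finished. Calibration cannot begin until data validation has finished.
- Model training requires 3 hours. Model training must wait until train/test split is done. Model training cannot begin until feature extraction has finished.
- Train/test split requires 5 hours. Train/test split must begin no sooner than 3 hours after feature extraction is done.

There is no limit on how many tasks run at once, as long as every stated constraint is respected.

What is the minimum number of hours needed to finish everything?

Data validation cannot begin until its own release at hour 1. It runs from hour 1 to 1 + 4 = hour 5.
After data validation (finishes hour 5), feature extraction can start at hour 5 and finishes at hour 14.
Calibration cannot start until feature extraction (finishes hour 14); data validation (finishes hour 5). The controlling bound is hour 14, so calibration finishes at 14 + 8 = hour 22.
Train/test split cannot begin until feature extraction (finishes hour 14, plus 3-hour gap → hour 17). It runs from hour 17 to 17 + 5 = hour 22.
Model training has to wait for train/test split (finishes hour 22); feature extraction (finishes hour 14). The latest of these is hour 22, so model training runs hour 22 to 22 + 3 = hour 25.
After model training (finishes hour 25), deployment can start at hour 25 and finishes at hour 27.
Hyperparameter sweep has to wait for train/test split (finishes hour 22); feature extraction (finishes hour 14). The latest of these is hour 22, so hyperparameter sweep runs hour 22 to 22 + 5 = hour 27.
For model export: hyperparameter sweep (finishes hour 27); calibration (finishes hour 22). Taking the maximum gives a start of hour 27, and it finishes at 27 + 5 = hour 32.
All tasks are finished once the last one completes. Finish times: Data validation at 5, Feature extraction at 14, Train/test split at 22, Hyperparameter sweep at 27, Model training at 25, Calibration at 22, Model export at 32, Deployment at 27. The latest is hour 32.

32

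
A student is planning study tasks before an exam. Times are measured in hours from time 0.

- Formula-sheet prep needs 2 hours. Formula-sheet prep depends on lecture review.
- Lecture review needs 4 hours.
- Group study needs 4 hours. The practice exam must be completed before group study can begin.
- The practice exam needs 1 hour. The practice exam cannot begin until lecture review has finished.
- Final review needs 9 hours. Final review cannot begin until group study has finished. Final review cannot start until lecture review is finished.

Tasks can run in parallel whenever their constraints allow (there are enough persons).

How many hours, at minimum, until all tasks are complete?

Lecture review can start immediately at hour 0; it finishes at hour 4.
Formula-sheet prep waits on lecture review (finishes hour 4), so it starts at hour 4 and finishes at 4 + 2 = hour 6.
The practice exam waits on lecture review (finishes hour 4), so it starts at hour 4 and finishes at 4 + 1 = hour 5.
After the practice exam (finishes hour 5), group study can start at hour 5 and finishes at hour 9.
Final review needs all of group study (finishes hour 9); lecture review (finishes hour 4). That puts its earliest start at hour 9; it finishes at 9 + 9 = hour 18.
All tasks are finished once the last one completes. Finish times: Lecture review at 4, The practice exam at 5, Group study at 9, Formula-sheet prep at 6, Final review at 18. The latest is hour 18.

18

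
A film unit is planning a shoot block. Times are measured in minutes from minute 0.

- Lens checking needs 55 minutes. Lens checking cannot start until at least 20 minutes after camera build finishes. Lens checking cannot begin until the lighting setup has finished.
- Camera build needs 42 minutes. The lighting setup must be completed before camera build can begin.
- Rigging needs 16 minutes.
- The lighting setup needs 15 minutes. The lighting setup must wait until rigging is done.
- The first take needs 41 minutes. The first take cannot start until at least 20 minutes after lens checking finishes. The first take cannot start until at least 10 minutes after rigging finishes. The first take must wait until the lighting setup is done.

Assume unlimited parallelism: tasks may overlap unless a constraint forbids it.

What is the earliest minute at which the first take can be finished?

209

Rigging can start immediately at minute 0; it finishes at minute 16.
The lighting setup cannot begin until rigging (finishes minute 16). It runs from minute 16 to 16 + 15 = minute 31.
After the lighting setup (finishes minute 31), camera build can start at minute 31 and finishes at minute 73.
Lens checking cannot start until camera build (finishes minute 73, plus 20-minute gap → minute 93); the lighting setup (finishes minute 31). The controlling bound is minute 93, so lens checking finishes at 93 + 55 = minute 148.
The first take cannot start until lens checking (finishes minute 148, plus 20-minute gap → minute 168); rigging (finishes minute 16, plus 10-minute gap → minute 26); the lighting setup (finishes minute 31). The controlling bound is minute 168, so the first take finishes at 168 + 41 = minute 209.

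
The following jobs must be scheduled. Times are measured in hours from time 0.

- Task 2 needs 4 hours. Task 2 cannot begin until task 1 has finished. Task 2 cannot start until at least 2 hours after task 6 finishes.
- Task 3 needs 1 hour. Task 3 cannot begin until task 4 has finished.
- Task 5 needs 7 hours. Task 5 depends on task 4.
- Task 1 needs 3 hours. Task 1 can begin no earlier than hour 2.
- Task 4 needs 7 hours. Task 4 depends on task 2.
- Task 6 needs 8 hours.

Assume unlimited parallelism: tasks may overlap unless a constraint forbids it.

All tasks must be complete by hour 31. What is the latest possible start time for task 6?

To finish by hour 31, task 3 (duration 1) must start no later than hour 30.
To finish by hour 31, task 5 (duration 7) must start no later than hour 24.
Task 4 has several dependents: task 3 (must start by hour 30); task 5 (must start by hour 24). The earliest of those limits is hour 24, so task 4 must start by 24 − 7 = hour 17.
Since task 4 (must start by hour 17) depends on it, task 2 must finish by hour 17. Backing off its 4-hour duration gives a latest start of hour 13.
Task 6 must finish before task 2 (must start by hour 13, minus 2-hour gap → hour 11). With an 8-hour duration, task 6 must start by 11 − 8 = hour 3.

3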